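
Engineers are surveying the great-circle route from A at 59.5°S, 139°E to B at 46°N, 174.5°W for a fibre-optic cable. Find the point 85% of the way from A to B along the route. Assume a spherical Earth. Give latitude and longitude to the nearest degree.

≈ 30°N, 178°E

The haversine formula gives a central angle δ ≈ 1.957 rad (112.2°) between the endpoints.
Interpolate at f = 0.85 with slerp weights a = sin((1−f)δ)/sin δ ≈ 0.312, b = sin(fδ)/sin δ ≈ 1.075.
p = a·p₁ + b·p₂ ≈ (-0.863, 0.032, 0.504); φ = arcsin(p_z) ≈ 30.27°, λ = atan2(p_y, p_x) ≈ 177.85°.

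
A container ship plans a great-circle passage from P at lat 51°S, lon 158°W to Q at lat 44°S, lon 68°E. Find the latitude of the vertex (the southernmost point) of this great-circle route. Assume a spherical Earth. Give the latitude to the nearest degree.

≈ 70°S

The great circle lies in the plane with unit normal n̂ = (p₁ × p₂)/|p₁ × p₂|.
Here n̂_z ≈ -0.334; the vertex latitude is φ_max = arccos|n̂_z| ≈ 70.5°.
Check via Clairaut: cos φ_max = |cos φ₁| · sin C = cos(51.0°)·sin(147.9°) ≈ 0.334, again giving ≈ 70.5°.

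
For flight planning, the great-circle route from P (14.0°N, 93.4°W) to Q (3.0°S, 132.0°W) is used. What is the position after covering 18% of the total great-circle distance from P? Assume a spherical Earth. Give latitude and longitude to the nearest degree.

Write both endpoints as unit vectors p₁, p₂ with components (cos φ cos λ, cos φ sin λ, sin φ).
The central angle between the endpoints is δ = arccos(p₁·p₂) ≈ 0.731 rad (41.9°).
Interpolate at f = 0.18 with slerp weights a = sin((1−f)δ)/sin δ ≈ 0.845, b = sin(fδ)/sin δ ≈ 0.197.
p = a·p₁ + b·p₂ ≈ (-0.180, -0.964, 0.194); φ = arcsin(p_z) ≈ 11.19°, λ = atan2(p_y, p_x) ≈ -100.57°.

≈ (11°N, 101°W)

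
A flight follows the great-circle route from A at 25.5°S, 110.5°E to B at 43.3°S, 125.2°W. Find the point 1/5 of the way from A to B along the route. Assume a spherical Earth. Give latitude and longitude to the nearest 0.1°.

Write both endpoints as unit vectors p₁, p₂ with components (cos φ cos λ, cos φ sin λ, sin φ).
The central angle between the endpoints is δ = arccos(p₁·p₂) ≈ 1.646 rad (94.3°).
Interpolate at f = 1/5 with slerp weights a = sin((1−f)δ)/sin δ ≈ 0.971, b = sin(fδ)/sin δ ≈ 0.324.
p = a·p₁ + b·p₂ ≈ (-0.443, 0.628, -0.640); φ = arcsin(p_z) ≈ -39.80°, λ = atan2(p_y, p_x) ≈ 125.20°.

≈ 39.8°S, 125.2°E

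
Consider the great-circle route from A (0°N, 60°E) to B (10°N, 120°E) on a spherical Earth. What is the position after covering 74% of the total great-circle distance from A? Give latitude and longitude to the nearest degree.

≈ (8°N, 104°E)

Convert each endpoint to a unit vector on the sphere (x = cos φ cos λ, y = cos φ sin λ, z = sin φ).
The central angle between the endpoints is δ = arccos(p₁·p₂) ≈ 1.056 rad (60.5°).
Interpolate at f = 0.74 with slerp weights a = sin((1−f)δ)/sin δ ≈ 0.311, b = sin(fδ)/sin δ ≈ 0.809.
p = a·p₁ + b·p₂ ≈ (-0.243, 0.960, 0.141); φ = arcsin(p_z) ≈ 8.08°, λ = atan2(p_y, p_x) ≈ 104.19°.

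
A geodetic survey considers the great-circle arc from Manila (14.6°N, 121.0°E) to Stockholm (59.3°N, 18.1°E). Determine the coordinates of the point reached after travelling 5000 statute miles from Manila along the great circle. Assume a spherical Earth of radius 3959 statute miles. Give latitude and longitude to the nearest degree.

From cos δ = sin φ₁ sin φ₂ + cos φ₁ cos φ₂ cos Δλ, the central angle is δ ≈ 1.464 rad (83.9°). The total great-circle distance is δ·R ≈ 1.464 × 3959 ≈ 5797 mi, so the target fraction is f = 5000/5797 ≈ 0.863.
Interpolate at f ≈ 0.863 with slerp weights a = sin((1−f)δ)/sin δ ≈ 0.201, b = sin(fδ)/sin δ ≈ 0.958.
p = a·p₁ + b·p₂ ≈ (0.365, 0.319, 0.875); φ = arcsin(p_z) ≈ 61.02°, λ = atan2(p_y, p_x) ≈ 41.13°.

≈ 61°N, 41°E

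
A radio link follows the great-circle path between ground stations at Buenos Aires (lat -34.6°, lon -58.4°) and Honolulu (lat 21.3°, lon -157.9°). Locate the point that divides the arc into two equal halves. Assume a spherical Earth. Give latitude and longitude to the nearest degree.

≈ lat -10°, lon -112°

Convert each endpoint to a unit vector on the sphere (x = cos φ cos λ, y = cos φ sin λ, z = sin φ).
The central angle between the endpoints is δ = arccos(p₁·p₂) ≈ 1.910 rad (109.4°).
Interpolate at f = 1/2 with slerp weights a = sin((1−f)δ)/sin δ ≈ 0.866, b = sin(fδ)/sin δ ≈ 0.866.
p = a·p₁ + b·p₂ ≈ (-0.374, -0.910, -0.177); φ = arcsin(p_z) ≈ -10.20°, λ = atan2(p_y, p_x) ≈ -112.33°.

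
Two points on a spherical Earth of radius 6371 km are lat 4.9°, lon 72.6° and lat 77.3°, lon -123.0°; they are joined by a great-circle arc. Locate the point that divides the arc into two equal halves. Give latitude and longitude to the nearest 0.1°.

≈ lat 53.4°, lon 76.9°

From cos δ = sin φ₁ sin φ₂ + cos φ₁ cos φ₂ cos Δλ, the central angle is δ ≈ 1.699 rad (97.3°).
Interpolate at f = 1/2 with slerp weights a = sin((1−f)δ)/sin δ ≈ 0.757, b = sin(fδ)/sin δ ≈ 0.757.
p = a·p₁ + b·p₂ ≈ (0.135, 0.580, 0.803); φ = arcsin(p_z) ≈ 53.44°, λ = atan2(p_y, p_x) ≈ 76.91°.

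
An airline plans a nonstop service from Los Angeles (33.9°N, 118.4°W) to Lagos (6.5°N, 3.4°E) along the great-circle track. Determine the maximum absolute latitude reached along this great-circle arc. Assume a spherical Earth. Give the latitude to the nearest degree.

≈ 41°N

The great circle lies in the plane with unit normal n̂ = (p₁ × p₂)/|p₁ × p₂|.
Here n̂_z ≈ +0.755; the vertex latitude is φ_max = arccos|n̂_z| ≈ 41.0°.
Check via Clairaut: cos φ_max = |cos φ₁| · sin C = cos(33.9°)·sin(65.4°) ≈ 0.755, again giving ≈ 41.0°.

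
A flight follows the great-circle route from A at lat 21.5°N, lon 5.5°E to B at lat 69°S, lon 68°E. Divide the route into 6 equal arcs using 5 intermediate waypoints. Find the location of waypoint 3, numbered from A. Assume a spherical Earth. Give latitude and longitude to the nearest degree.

≈ lat 26°S, lon 22°E

Write both endpoints as unit vectors p₁, p₂ with components (cos φ cos λ, cos φ sin λ, sin φ).
The central angle between the endpoints is δ = arccos(p₁·p₂) ≈ 1.760 rad (100.8°).
Interpolate at f = 3/6 with slerp weights a = sin((1−f)δ)/sin δ ≈ 0.785, b = sin(fδ)/sin δ ≈ 0.785.
p = a·p₁ + b·p₂ ≈ (0.832, 0.331, -0.445); φ = arcsin(p_z) ≈ -26.43°, λ = atan2(p_y, p_x) ≈ 21.68°.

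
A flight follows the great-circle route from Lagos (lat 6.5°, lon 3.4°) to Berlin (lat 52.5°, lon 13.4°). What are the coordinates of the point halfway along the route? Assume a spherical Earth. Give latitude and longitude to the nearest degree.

≈ lat 30°, lon 7°

Convert each endpoint to a unit vector on the sphere (x = cos φ cos λ, y = cos φ sin λ, z = sin φ).
The central angle between the endpoints is δ = arccos(p₁·p₂) ≈ 0.816 rad (46.7°).
Interpolate at f = 1/2 with slerp weights a = sin((1−f)δ)/sin δ ≈ 0.545, b = sin(fδ)/sin δ ≈ 0.545.
p = a·p₁ + b·p₂ ≈ (0.863, 0.109, 0.494); φ = arcsin(p_z) ≈ 29.59°, λ = atan2(p_y, p_x) ≈ 7.20°.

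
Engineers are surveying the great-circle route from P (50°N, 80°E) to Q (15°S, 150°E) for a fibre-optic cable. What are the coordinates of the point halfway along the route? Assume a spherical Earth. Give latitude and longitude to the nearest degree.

From cos δ = sin φ₁ sin φ₂ + cos φ₁ cos φ₂ cos Δλ, the central angle is δ ≈ 1.557 rad (89.2°).
Interpolate at f = 1/2 with slerp weights a = sin((1−f)δ)/sin δ ≈ 0.702, b = sin(fδ)/sin δ ≈ 0.702.
p = a·p₁ + b·p₂ ≈ (-0.509, 0.784, 0.356); φ = arcsin(p_z) ≈ 20.86°, λ = atan2(p_y, p_x) ≈ 123.01°.

≈ (21°N, 123°E)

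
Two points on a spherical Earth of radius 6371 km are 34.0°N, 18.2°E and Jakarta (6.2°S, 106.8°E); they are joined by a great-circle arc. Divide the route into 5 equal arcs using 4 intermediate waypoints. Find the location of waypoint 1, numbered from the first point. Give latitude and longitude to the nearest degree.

≈ 30°N, 40°E

The haversine formula gives a central angle δ ≈ 1.611 rad (92.3°) between the endpoints.
Interpolate at f = 1/5 with slerp weights a = sin((1−f)δ)/sin δ ≈ 0.961, b = sin(fδ)/sin δ ≈ 0.317.
p = a·p₁ + b·p₂ ≈ (0.666, 0.551, 0.503); φ = arcsin(p_z) ≈ 30.22°, λ = atan2(p_y, p_x) ≈ 39.58°.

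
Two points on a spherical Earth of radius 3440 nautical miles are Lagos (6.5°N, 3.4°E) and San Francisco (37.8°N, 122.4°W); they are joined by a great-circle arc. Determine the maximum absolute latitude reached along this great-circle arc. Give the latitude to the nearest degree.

≈ 46°N

The great circle lies in the plane with unit normal n̂ = (p₁ × p₂)/|p₁ × p₂|.
Here n̂_z ≈ -0.691; the vertex latitude is φ_max = arccos|n̂_z| ≈ 46.3°.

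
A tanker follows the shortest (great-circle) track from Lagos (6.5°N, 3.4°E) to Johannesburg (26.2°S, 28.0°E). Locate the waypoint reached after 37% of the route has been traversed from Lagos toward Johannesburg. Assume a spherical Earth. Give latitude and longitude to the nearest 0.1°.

≈ 5.8°S, 12.0°E

The haversine formula gives a central angle δ ≈ 0.707 rad (40.5°) between the endpoints.
Interpolate at f = 0.37 with slerp weights a = sin((1−f)δ)/sin δ ≈ 0.663, b = sin(fδ)/sin δ ≈ 0.398.
p = a·p₁ + b·p₂ ≈ (0.973, 0.207, -0.101); φ = arcsin(p_z) ≈ -5.78°, λ = atan2(p_y, p_x) ≈ 12.00°.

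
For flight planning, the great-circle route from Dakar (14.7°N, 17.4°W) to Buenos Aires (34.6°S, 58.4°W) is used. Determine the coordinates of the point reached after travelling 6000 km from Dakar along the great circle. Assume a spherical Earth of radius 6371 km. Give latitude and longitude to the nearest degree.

≈ 28°S, 51°W

Write both endpoints as unit vectors p₁, p₂ with components (cos φ cos λ, cos φ sin λ, sin φ).
The central angle between the endpoints is δ = arccos(p₁·p₂) ≈ 1.096 rad (62.8°). The total great-circle distance is δ·R ≈ 1.096 × 6371 ≈ 6985 km, so the target fraction is f = 6000/6985 ≈ 0.859.
Interpolate at f ≈ 0.859 with slerp weights a = sin((1−f)δ)/sin δ ≈ 0.173, b = sin(fδ)/sin δ ≈ 0.909.
p = a·p₁ + b·p₂ ≈ (0.552, -0.687, -0.472); φ = arcsin(p_z) ≈ -28.18°, λ = atan2(p_y, p_x) ≈ -51.24°.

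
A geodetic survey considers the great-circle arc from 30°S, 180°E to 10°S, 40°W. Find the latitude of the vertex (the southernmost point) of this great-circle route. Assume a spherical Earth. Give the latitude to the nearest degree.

The great circle lies in the plane with unit normal n̂ = (p₁ × p₂)/|p₁ × p₂|.
Here n̂_z ≈ +0.665; the vertex latitude is φ_max = arccos|n̂_z| ≈ 48.3°.

≈ 48°S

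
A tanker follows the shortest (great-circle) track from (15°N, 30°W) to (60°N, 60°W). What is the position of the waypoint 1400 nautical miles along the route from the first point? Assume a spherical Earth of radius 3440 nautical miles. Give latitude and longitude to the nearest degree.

≈ (37°N, 39°W)

Convert each endpoint to a unit vector on the sphere (x = cos φ cos λ, y = cos φ sin λ, z = sin φ).
The central angle between the endpoints is δ = arccos(p₁·p₂) ≈ 0.873 rad (50.0°). The total great-circle distance is δ·R ≈ 0.873 × 3440 ≈ 3004 nmi, so the target fraction is f = 1400/3004 ≈ 0.466.
Interpolate at f ≈ 0.466 with slerp weights a = sin((1−f)δ)/sin δ ≈ 0.587, b = sin(fδ)/sin δ ≈ 0.517.
p = a·p₁ + b·p₂ ≈ (0.620, -0.507, 0.599); φ = arcsin(p_z) ≈ 36.81°, λ = atan2(p_y, p_x) ≈ -39.28°.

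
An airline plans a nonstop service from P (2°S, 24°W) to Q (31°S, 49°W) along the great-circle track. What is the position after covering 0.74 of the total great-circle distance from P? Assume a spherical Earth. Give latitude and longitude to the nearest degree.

Convert each endpoint to a unit vector on the sphere (x = cos φ cos λ, y = cos φ sin λ, z = sin φ).
The central angle between the endpoints is δ = arccos(p₁·p₂) ≈ 0.653 rad (37.4°).
Interpolate at f = 0.74 with slerp weights a = sin((1−f)δ)/sin δ ≈ 0.278, b = sin(fδ)/sin δ ≈ 0.765.
p = a·p₁ + b·p₂ ≈ (0.684, -0.608, -0.404); φ = arcsin(p_z) ≈ -23.80°, λ = atan2(p_y, p_x) ≈ -41.62°.

≈ (24°S, 42°W)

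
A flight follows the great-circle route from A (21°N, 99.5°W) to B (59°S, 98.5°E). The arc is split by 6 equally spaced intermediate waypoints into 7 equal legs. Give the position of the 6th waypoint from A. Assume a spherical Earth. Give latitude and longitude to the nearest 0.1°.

The haversine formula gives a central angle δ ≈ 2.441 rad (139.9°) between the endpoints.
Interpolate at f = 6/7 with slerp weights a = sin((1−f)δ)/sin δ ≈ 0.530, b = sin(fδ)/sin δ ≈ 1.345.
p = a·p₁ + b·p₂ ≈ (-0.184, 0.197, -0.963); φ = arcsin(p_z) ≈ -74.36°, λ = atan2(p_y, p_x) ≈ 133.05°.

≈ (74.4°S, 133.0°E)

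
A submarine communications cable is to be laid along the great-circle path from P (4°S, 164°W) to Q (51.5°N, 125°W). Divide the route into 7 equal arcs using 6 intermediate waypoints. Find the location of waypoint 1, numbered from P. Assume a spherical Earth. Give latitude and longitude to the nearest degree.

≈ (4°N, 160°W)

Convert each endpoint to a unit vector on the sphere (x = cos φ cos λ, y = cos φ sin λ, z = sin φ).
The central angle between the endpoints is δ = arccos(p₁·p₂) ≈ 1.129 rad (64.7°).
Interpolate at f = 1/7 with slerp weights a = sin((1−f)δ)/sin δ ≈ 0.911, b = sin(fδ)/sin δ ≈ 0.178.
p = a·p₁ + b·p₂ ≈ (-0.937, -0.341, 0.075); φ = arcsin(p_z) ≈ 4.33°, λ = atan2(p_y, p_x) ≈ -160.00°.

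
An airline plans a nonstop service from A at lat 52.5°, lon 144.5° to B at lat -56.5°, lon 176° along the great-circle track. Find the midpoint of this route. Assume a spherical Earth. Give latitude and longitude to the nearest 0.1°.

Write both endpoints as unit vectors p₁, p₂ with components (cos φ cos λ, cos φ sin λ, sin φ).
The central angle between the endpoints is δ = arccos(p₁·p₂) ≈ 1.955 rad (112.0°).
Interpolate at f = 1/2 with slerp weights a = sin((1−f)δ)/sin δ ≈ 0.894, b = sin(fδ)/sin δ ≈ 0.894.
p = a·p₁ + b·p₂ ≈ (-0.936, 0.351, -0.036); φ = arcsin(p_z) ≈ -2.08°, λ = atan2(p_y, p_x) ≈ 159.46°.

≈ lat -2.1°, lon 159.5°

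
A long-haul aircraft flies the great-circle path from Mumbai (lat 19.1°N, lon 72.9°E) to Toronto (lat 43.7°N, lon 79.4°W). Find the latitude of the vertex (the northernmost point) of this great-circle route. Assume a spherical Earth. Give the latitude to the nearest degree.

≈ 70°N

The great circle lies in the plane with unit normal n̂ = (p₁ × p₂)/|p₁ × p₂|.
Here n̂_z ≈ -0.343; the vertex latitude is φ_max = arccos|n̂_z| ≈ 69.9°.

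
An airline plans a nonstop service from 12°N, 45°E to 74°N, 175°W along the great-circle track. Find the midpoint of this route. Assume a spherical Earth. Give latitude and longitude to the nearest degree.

Convert each endpoint to a unit vector on the sphere (x = cos φ cos λ, y = cos φ sin λ, z = sin φ).
The central angle between the endpoints is δ = arccos(p₁·p₂) ≈ 1.577 rad (90.4°).
Interpolate at f = 1/2 with slerp weights a = sin((1−f)δ)/sin δ ≈ 0.709, b = sin(fδ)/sin δ ≈ 0.709.
p = a·p₁ + b·p₂ ≈ (0.296, 0.474, 0.830); φ = arcsin(p_z) ≈ 56.05°, λ = atan2(p_y, p_x) ≈ 58.01°.

≈ 56°N, 58°E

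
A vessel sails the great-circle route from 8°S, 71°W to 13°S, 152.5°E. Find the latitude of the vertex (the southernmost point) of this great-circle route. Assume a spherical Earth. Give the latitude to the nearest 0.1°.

The great circle lies in the plane with unit normal n̂ = (p₁ × p₂)/|p₁ × p₂|.
Here n̂_z ≈ -0.893; the vertex latitude is φ_max = arccos|n̂_z| ≈ 26.7°.
Check via Clairaut: cos φ_max = |cos φ₁| · sin C = cos(8.0°)·sin(115.6°) ≈ 0.893, again giving ≈ 26.7°.

≈ 26.7°S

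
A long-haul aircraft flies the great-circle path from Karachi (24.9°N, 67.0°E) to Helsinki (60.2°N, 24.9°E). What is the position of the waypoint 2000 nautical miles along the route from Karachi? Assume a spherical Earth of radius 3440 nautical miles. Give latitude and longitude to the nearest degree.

≈ 52°N, 42°E

Convert each endpoint to a unit vector on the sphere (x = cos φ cos λ, y = cos φ sin λ, z = sin φ).
The central angle between the endpoints is δ = arccos(p₁·p₂) ≈ 0.796 rad (45.6°). The total great-circle distance is δ·R ≈ 0.796 × 3440 ≈ 2737 nmi, so the target fraction is f = 2000/2737 ≈ 0.731.
Interpolate at f ≈ 0.731 with slerp weights a = sin((1−f)δ)/sin δ ≈ 0.298, b = sin(fδ)/sin δ ≈ 0.769.
p = a·p₁ + b·p₂ ≈ (0.452, 0.409, 0.792); φ = arcsin(p_z) ≈ 52.42°, λ = atan2(p_y, p_x) ≈ 42.16°.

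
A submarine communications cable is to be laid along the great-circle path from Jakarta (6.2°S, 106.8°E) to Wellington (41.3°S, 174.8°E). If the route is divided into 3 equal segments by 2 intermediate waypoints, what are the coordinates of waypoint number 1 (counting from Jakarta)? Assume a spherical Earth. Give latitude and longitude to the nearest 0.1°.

≈ 21.1°S, 125.1°E

Write both endpoints as unit vectors p₁, p₂ with components (cos φ cos λ, cos φ sin λ, sin φ).
The central angle between the endpoints is δ = arccos(p₁·p₂) ≈ 1.212 rad (69.4°).
Interpolate at f = 1/3 with slerp weights a = sin((1−f)δ)/sin δ ≈ 0.772, b = sin(fδ)/sin δ ≈ 0.420.
p = a·p₁ + b·p₂ ≈ (-0.536, 0.763, -0.360); φ = arcsin(p_z) ≈ -21.13°, λ = atan2(p_y, p_x) ≈ 125.07°.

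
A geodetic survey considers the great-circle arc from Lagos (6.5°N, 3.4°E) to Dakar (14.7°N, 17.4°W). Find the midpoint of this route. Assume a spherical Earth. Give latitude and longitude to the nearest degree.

Write both endpoints as unit vectors p₁, p₂ with components (cos φ cos λ, cos φ sin λ, sin φ).
The central angle between the endpoints is δ = arccos(p₁·p₂) ≈ 0.384 rad (22.0°).
Interpolate at f = 1/2 with slerp weights a = sin((1−f)δ)/sin δ ≈ 0.509, b = sin(fδ)/sin δ ≈ 0.509.
p = a·p₁ + b·p₂ ≈ (0.975, -0.117, 0.187); φ = arcsin(p_z) ≈ 10.77°, λ = atan2(p_y, p_x) ≈ -6.86°.

≈ (11°N, 7°W)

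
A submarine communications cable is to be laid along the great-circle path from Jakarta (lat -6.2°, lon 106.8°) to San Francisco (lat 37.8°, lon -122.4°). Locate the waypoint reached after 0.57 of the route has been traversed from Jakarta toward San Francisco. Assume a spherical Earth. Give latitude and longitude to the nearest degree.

≈ lat 37°, lon 168°

Convert each endpoint to a unit vector on the sphere (x = cos φ cos λ, y = cos φ sin λ, z = sin φ).
The central angle between the endpoints is δ = arccos(p₁·p₂) ≈ 2.189 rad (125.4°).
Interpolate at f = 0.57 with slerp weights a = sin((1−f)δ)/sin δ ≈ 0.992, b = sin(fδ)/sin δ ≈ 1.164.
p = a·p₁ + b·p₂ ≈ (-0.778, 0.168, 0.606); φ = arcsin(p_z) ≈ 37.30°, λ = atan2(p_y, p_x) ≈ 167.83°.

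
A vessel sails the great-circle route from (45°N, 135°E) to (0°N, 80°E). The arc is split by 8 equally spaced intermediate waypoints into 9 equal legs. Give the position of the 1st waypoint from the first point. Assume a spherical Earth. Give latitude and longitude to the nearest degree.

≈ (41°N, 126°E)

The haversine formula gives a central angle δ ≈ 1.153 rad (66.1°) between the endpoints.
Interpolate at f = 1/9 with slerp weights a = sin((1−f)δ)/sin δ ≈ 0.935, b = sin(fδ)/sin δ ≈ 0.140.
p = a·p₁ + b·p₂ ≈ (-0.443, 0.605, 0.661); φ = arcsin(p_z) ≈ 41.39°, λ = atan2(p_y, p_x) ≈ 126.22°.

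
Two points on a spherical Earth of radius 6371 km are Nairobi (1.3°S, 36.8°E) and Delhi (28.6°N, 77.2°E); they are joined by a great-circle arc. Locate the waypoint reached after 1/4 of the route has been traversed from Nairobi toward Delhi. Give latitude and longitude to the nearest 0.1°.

≈ 6.7°N, 46.1°E

From cos δ = sin φ₁ sin φ₂ + cos φ₁ cos φ₂ cos Δλ, the central angle is δ ≈ 0.853 rad (48.9°).
Interpolate at f = 1/4 with slerp weights a = sin((1−f)δ)/sin δ ≈ 0.793, b = sin(fδ)/sin δ ≈ 0.281.
p = a·p₁ + b·p₂ ≈ (0.689, 0.715, 0.117); φ = arcsin(p_z) ≈ 6.69°, λ = atan2(p_y, p_x) ≈ 46.06°.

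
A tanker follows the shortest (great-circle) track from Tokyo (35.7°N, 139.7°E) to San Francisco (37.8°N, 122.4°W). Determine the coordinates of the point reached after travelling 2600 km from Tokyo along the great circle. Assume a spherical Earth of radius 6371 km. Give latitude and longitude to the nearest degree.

≈ 46°N, 168°E

The haversine formula gives a central angle δ ≈ 1.298 rad (74.4°) between the endpoints. The total great-circle distance is δ·R ≈ 1.298 × 6371 ≈ 8269 km, so the target fraction is f = 2600/8269 ≈ 0.314.
Interpolate at f ≈ 0.314 with slerp weights a = sin((1−f)δ)/sin δ ≈ 0.807, b = sin(fδ)/sin δ ≈ 0.412.
p = a·p₁ + b·p₂ ≈ (-0.674, 0.149, 0.723); φ = arcsin(p_z) ≈ 46.34°, λ = atan2(p_y, p_x) ≈ 167.55°.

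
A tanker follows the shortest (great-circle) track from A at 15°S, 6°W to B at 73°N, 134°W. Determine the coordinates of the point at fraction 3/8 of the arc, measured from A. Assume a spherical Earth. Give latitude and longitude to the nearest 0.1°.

≈ 26.7°N, 17.2°W

Write both endpoints as unit vectors p₁, p₂ with components (cos φ cos λ, cos φ sin λ, sin φ).
The central angle between the endpoints is δ = arccos(p₁·p₂) ≈ 2.006 rad (114.9°).
Interpolate at f = 3/8 with slerp weights a = sin((1−f)δ)/sin δ ≈ 1.048, b = sin(fδ)/sin δ ≈ 0.753.
p = a·p₁ + b·p₂ ≈ (0.853, -0.264, 0.449); φ = arcsin(p_z) ≈ 26.70°, λ = atan2(p_y, p_x) ≈ -17.20°.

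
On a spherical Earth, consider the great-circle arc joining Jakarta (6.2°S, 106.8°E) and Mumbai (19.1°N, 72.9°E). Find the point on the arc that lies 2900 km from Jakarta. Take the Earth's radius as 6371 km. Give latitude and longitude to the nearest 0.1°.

From cos δ = sin φ₁ sin φ₂ + cos φ₁ cos φ₂ cos Δλ, the central angle is δ ≈ 0.731 rad (41.9°). The total great-circle distance is δ·R ≈ 0.731 × 6371 ≈ 4658 km, so the target fraction is f = 2900/4658 ≈ 0.623.
Interpolate at f ≈ 0.623 with slerp weights a = sin((1−f)δ)/sin δ ≈ 0.408, b = sin(fδ)/sin δ ≈ 0.658.
p = a·p₁ + b·p₂ ≈ (0.066, 0.983, 0.171); φ = arcsin(p_z) ≈ 9.87°, λ = atan2(p_y, p_x) ≈ 86.18°.

≈ (9.9°N, 86.2°E)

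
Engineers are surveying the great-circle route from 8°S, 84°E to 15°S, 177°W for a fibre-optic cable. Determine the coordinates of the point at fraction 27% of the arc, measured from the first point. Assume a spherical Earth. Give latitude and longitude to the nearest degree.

≈ 14°S, 110°E

Convert each endpoint to a unit vector on the sphere (x = cos φ cos λ, y = cos φ sin λ, z = sin φ).
The central angle between the endpoints is δ = arccos(p₁·p₂) ≈ 1.685 rad (96.5°).
Interpolate at f = 0.27 with slerp weights a = sin((1−f)δ)/sin δ ≈ 0.949, b = sin(fδ)/sin δ ≈ 0.442.
p = a·p₁ + b·p₂ ≈ (-0.328, 0.912, -0.246); φ = arcsin(p_z) ≈ -14.27°, λ = atan2(p_y, p_x) ≈ 109.80°.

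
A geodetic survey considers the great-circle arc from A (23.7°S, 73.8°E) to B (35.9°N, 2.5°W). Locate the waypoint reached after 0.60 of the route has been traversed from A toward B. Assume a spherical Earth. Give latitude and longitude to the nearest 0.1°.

Write both endpoints as unit vectors p₁, p₂ with components (cos φ cos λ, cos φ sin λ, sin φ).
The central angle between the endpoints is δ = arccos(p₁·p₂) ≈ 1.631 rad (93.4°).
Interpolate at f = 0.60 with slerp weights a = sin((1−f)δ)/sin δ ≈ 0.608, b = sin(fδ)/sin δ ≈ 0.831.
p = a·p₁ + b·p₂ ≈ (0.828, 0.505, 0.243); φ = arcsin(p_z) ≈ 14.06°, λ = atan2(p_y, p_x) ≈ 31.40°.

≈ (14.1°N, 31.4°E)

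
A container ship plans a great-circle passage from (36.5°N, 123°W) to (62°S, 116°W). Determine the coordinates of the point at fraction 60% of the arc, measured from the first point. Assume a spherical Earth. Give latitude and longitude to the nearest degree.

≈ (23°S, 120°W)

Convert each endpoint to a unit vector on the sphere (x = cos φ cos λ, y = cos φ sin λ, z = sin φ).
The central angle between the endpoints is δ = arccos(p₁·p₂) ≈ 1.722 rad (98.7°).
Interpolate at f = 0.60 with slerp weights a = sin((1−f)δ)/sin δ ≈ 0.643, b = sin(fδ)/sin δ ≈ 0.869.
p = a·p₁ + b·p₂ ≈ (-0.460, -0.800, -0.385); φ = arcsin(p_z) ≈ -22.63°, λ = atan2(p_y, p_x) ≈ -119.91°.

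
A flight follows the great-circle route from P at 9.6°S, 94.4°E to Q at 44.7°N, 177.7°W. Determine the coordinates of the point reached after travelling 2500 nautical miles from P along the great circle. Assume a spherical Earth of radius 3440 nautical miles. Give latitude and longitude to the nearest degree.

≈ 20°N, 125°E

Convert each endpoint to a unit vector on the sphere (x = cos φ cos λ, y = cos φ sin λ, z = sin φ).
The central angle between the endpoints is δ = arccos(p₁·p₂) ≈ 1.663 rad (95.3°). The total great-circle distance is δ·R ≈ 1.663 × 3440 ≈ 5719 nmi, so the target fraction is f = 2500/5719 ≈ 0.437.
Interpolate at f ≈ 0.437 with slerp weights a = sin((1−f)δ)/sin δ ≈ 0.808, b = sin(fδ)/sin δ ≈ 0.667.
p = a·p₁ + b·p₂ ≈ (-0.535, 0.776, 0.335); φ = arcsin(p_z) ≈ 19.54°, λ = atan2(p_y, p_x) ≈ 124.59°.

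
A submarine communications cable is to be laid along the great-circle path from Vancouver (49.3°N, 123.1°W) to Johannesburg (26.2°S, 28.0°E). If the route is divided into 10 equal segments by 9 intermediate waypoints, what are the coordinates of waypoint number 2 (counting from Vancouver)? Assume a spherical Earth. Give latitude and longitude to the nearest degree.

From cos δ = sin φ₁ sin φ₂ + cos φ₁ cos φ₂ cos Δλ, the central angle is δ ≈ 2.581 rad (147.9°).
Interpolate at f = 2/10 with slerp weights a = sin((1−f)δ)/sin δ ≈ 1.656, b = sin(fδ)/sin δ ≈ 0.928.
p = a·p₁ + b·p₂ ≈ (0.146, -0.514, 0.846); φ = arcsin(p_z) ≈ 57.73°, λ = atan2(p_y, p_x) ≈ -74.15°.

≈ 58°N, 74°W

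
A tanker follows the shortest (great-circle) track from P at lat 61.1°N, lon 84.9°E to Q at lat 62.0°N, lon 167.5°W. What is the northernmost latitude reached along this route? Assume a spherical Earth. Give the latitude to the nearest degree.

The great circle lies in the plane with unit normal n̂ = (p₁ × p₂)/|p₁ × p₂|.
Here n̂_z ≈ +0.305; the vertex latitude is φ_max = arccos|n̂_z| ≈ 72.3°.
Check via Clairaut: cos φ_max = |cos φ₁| · sin C = cos(61.1°)·sin(39.1°) ≈ 0.305, again giving ≈ 72.3°.

≈ 72°N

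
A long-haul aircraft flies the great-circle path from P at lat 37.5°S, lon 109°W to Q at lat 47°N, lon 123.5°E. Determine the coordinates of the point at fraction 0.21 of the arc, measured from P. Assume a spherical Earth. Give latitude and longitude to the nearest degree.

≈ lat 19°S, lon 136°W

The haversine formula gives a central angle δ ≈ 2.457 rad (140.8°) between the endpoints.
Interpolate at f = 0.21 with slerp weights a = sin((1−f)δ)/sin δ ≈ 1.474, b = sin(fδ)/sin δ ≈ 0.780.
p = a·p₁ + b·p₂ ≈ (-0.674, -0.662, -0.327); φ = arcsin(p_z) ≈ -19.08°, λ = atan2(p_y, p_x) ≈ -135.53°.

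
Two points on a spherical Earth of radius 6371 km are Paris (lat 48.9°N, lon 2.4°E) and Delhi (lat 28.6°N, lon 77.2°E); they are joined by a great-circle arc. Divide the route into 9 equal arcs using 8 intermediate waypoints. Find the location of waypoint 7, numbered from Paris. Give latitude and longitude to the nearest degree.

≈ lat 37°N, lon 65°E

From cos δ = sin φ₁ sin φ₂ + cos φ₁ cos φ₂ cos Δλ, the central angle is δ ≈ 1.033 rad (59.2°).
Interpolate at f = 7/9 with slerp weights a = sin((1−f)δ)/sin δ ≈ 0.265, b = sin(fδ)/sin δ ≈ 0.838.
p = a·p₁ + b·p₂ ≈ (0.337, 0.725, 0.601); φ = arcsin(p_z) ≈ 36.93°, λ = atan2(p_y, p_x) ≈ 65.06°.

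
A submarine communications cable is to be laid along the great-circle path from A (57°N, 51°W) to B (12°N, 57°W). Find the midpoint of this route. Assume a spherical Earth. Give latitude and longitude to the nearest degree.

≈ (35°N, 55°W)

Convert each endpoint to a unit vector on the sphere (x = cos φ cos λ, y = cos φ sin λ, z = sin φ).
The central angle between the endpoints is δ = arccos(p₁·p₂) ≈ 0.790 rad (45.2°).
Interpolate at f = 1/2 with slerp weights a = sin((1−f)δ)/sin δ ≈ 0.542, b = sin(fδ)/sin δ ≈ 0.542.
p = a·p₁ + b·p₂ ≈ (0.474, -0.674, 0.567); φ = arcsin(p_z) ≈ 34.53°, λ = atan2(p_y, p_x) ≈ -54.85°.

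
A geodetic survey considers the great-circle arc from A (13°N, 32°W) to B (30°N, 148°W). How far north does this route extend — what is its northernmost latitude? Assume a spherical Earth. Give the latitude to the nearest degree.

The great circle lies in the plane with unit normal n̂ = (p₁ × p₂)/|p₁ × p₂|.
Here n̂_z ≈ -0.785; the vertex latitude is φ_max = arccos|n̂_z| ≈ 38.3°.
Check via Clairaut: cos φ_max = |cos φ₁| · sin C = cos(13.0°)·sin(53.7°) ≈ 0.785, again giving ≈ 38.3°.

≈ 38°N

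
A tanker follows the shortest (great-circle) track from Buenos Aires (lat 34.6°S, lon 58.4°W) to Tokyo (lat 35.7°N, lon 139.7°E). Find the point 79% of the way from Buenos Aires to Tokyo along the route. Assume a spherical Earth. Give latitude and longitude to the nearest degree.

The haversine formula gives a central angle δ ≈ 2.883 rad (165.2°) between the endpoints.
Interpolate at f = 0.79 with slerp weights a = sin((1−f)δ)/sin δ ≈ 2.225, b = sin(fδ)/sin δ ≈ 2.973.
p = a·p₁ + b·p₂ ≈ (-0.882, 0.002, 0.472); φ = arcsin(p_z) ≈ 28.14°, λ = atan2(p_y, p_x) ≈ 179.89°.

≈ lat 28°N, lon 180°E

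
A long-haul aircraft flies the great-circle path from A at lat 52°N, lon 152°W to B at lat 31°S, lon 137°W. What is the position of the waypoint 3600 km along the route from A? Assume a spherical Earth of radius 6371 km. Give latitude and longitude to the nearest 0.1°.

≈ lat 20.1°N, lon 144.7°W

Write both endpoints as unit vectors p₁, p₂ with components (cos φ cos λ, cos φ sin λ, sin φ).
The central angle between the endpoints is δ = arccos(p₁·p₂) ≈ 1.467 rad (84.0°). The total great-circle distance is δ·R ≈ 1.467 × 6371 ≈ 9344 km, so the target fraction is f = 3600/9344 ≈ 0.385.
Interpolate at f ≈ 0.385 with slerp weights a = sin((1−f)δ)/sin δ ≈ 0.789, b = sin(fδ)/sin δ ≈ 0.538.
p = a·p₁ + b·p₂ ≈ (-0.766, -0.543, 0.344); φ = arcsin(p_z) ≈ 20.13°, λ = atan2(p_y, p_x) ≈ -144.69°.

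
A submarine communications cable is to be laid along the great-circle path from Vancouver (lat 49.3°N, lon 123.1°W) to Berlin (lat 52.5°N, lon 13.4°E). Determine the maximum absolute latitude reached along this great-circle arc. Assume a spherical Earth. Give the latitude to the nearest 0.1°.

≈ 73.3°N

The great circle lies in the plane with unit normal n̂ = (p₁ × p₂)/|p₁ × p₂|.
Here n̂_z ≈ +0.288; the vertex latitude is φ_max = arccos|n̂_z| ≈ 73.3°.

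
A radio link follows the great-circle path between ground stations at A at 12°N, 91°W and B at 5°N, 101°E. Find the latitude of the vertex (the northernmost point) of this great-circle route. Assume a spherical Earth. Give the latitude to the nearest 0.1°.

The great circle lies in the plane with unit normal n̂ = (p₁ × p₂)/|p₁ × p₂|.
Here n̂_z ≈ -0.571; the vertex latitude is φ_max = arccos|n̂_z| ≈ 55.2°.
Check via Clairaut: cos φ_max = |cos φ₁| · sin C = cos(12.0°)·sin(35.7°) ≈ 0.571, again giving ≈ 55.2°.

≈ 55.2°N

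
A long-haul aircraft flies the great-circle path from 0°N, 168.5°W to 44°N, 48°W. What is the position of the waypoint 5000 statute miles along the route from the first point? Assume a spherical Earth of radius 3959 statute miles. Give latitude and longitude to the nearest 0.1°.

From cos δ = sin φ₁ sin φ₂ + cos φ₁ cos φ₂ cos Δλ, the central angle is δ ≈ 1.945 rad (111.4°). The total great-circle distance is δ·R ≈ 1.945 × 3959 ≈ 7698 mi, so the target fraction is f = 5000/7698 ≈ 0.649.
Interpolate at f ≈ 0.649 with slerp weights a = sin((1−f)δ)/sin δ ≈ 0.677, b = sin(fδ)/sin δ ≈ 1.024.
p = a·p₁ + b·p₂ ≈ (-0.170, -0.682, 0.711); φ = arcsin(p_z) ≈ 45.32°, λ = atan2(p_y, p_x) ≈ -104.03°.

≈ 45.3°N, 104.0°W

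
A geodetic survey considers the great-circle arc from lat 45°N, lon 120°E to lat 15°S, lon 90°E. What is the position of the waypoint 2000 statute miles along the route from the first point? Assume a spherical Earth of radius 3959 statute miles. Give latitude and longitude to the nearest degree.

≈ lat 19°N, lon 104°E

Convert each endpoint to a unit vector on the sphere (x = cos φ cos λ, y = cos φ sin λ, z = sin φ).
The central angle between the endpoints is δ = arccos(p₁·p₂) ≈ 1.150 rad (65.9°). The total great-circle distance is δ·R ≈ 1.150 × 3959 ≈ 4553 mi, so the target fraction is f = 2000/4553 ≈ 0.439.
Interpolate at f ≈ 0.439 with slerp weights a = sin((1−f)δ)/sin δ ≈ 0.658, b = sin(fδ)/sin δ ≈ 0.530.
p = a·p₁ + b·p₂ ≈ (-0.233, 0.915, 0.328); φ = arcsin(p_z) ≈ 19.17°, λ = atan2(p_y, p_x) ≈ 104.27°.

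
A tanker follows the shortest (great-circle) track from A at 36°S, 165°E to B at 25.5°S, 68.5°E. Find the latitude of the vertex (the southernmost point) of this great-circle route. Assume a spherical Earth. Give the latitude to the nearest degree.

The great circle lies in the plane with unit normal n̂ = (p₁ × p₂)/|p₁ × p₂|.
Here n̂_z ≈ -0.736; the vertex latitude is φ_max = arccos|n̂_z| ≈ 42.6°.
Check via Clairaut: cos φ_max = |cos φ₁| · sin C = cos(36.0°)·sin(114.5°) ≈ 0.736, again giving ≈ 42.6°.

≈ 43°S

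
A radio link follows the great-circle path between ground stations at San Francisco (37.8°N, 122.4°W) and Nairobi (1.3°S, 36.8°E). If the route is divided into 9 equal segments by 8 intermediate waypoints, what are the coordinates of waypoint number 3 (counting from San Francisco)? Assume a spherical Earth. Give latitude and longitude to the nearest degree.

The haversine formula gives a central angle δ ≈ 2.422 rad (138.8°) between the endpoints.
Interpolate at f = 3/9 with slerp weights a = sin((1−f)δ)/sin δ ≈ 1.517, b = sin(fδ)/sin δ ≈ 1.097.
p = a·p₁ + b·p₂ ≈ (0.236, -0.355, 0.905); φ = arcsin(p_z) ≈ 64.77°, λ = atan2(p_y, p_x) ≈ -56.38°.

≈ 65°N, 56°W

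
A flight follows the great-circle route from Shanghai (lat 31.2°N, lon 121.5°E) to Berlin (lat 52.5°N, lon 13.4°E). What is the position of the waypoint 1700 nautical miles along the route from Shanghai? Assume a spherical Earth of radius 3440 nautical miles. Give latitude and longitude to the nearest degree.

Convert each endpoint to a unit vector on the sphere (x = cos φ cos λ, y = cos φ sin λ, z = sin φ).
The central angle between the endpoints is δ = arccos(p₁·p₂) ≈ 1.319 rad (75.6°). The total great-circle distance is δ·R ≈ 1.319 × 3440 ≈ 4537 nmi, so the target fraction is f = 1700/4537 ≈ 0.375.
Interpolate at f ≈ 0.375 with slerp weights a = sin((1−f)δ)/sin δ ≈ 0.758, b = sin(fδ)/sin δ ≈ 0.490.
p = a·p₁ + b·p₂ ≈ (-0.049, 0.622, 0.781); φ = arcsin(p_z) ≈ 51.39°, λ = atan2(p_y, p_x) ≈ 94.49°.

≈ lat 51°N, lon 94°E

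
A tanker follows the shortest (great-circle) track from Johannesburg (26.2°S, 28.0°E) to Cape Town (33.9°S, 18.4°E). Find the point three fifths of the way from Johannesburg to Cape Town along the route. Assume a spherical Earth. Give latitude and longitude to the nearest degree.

Convert each endpoint to a unit vector on the sphere (x = cos φ cos λ, y = cos φ sin λ, z = sin φ).
The central angle between the endpoints is δ = arccos(p₁·p₂) ≈ 0.198 rad (11.3°).
Interpolate at f = 3/5 with slerp weights a = sin((1−f)δ)/sin δ ≈ 0.402, b = sin(fδ)/sin δ ≈ 0.603.
p = a·p₁ + b·p₂ ≈ (0.793, 0.327, -0.514); φ = arcsin(p_z) ≈ -30.91°, λ = atan2(p_y, p_x) ≈ 22.42°.

≈ 31°S, 22°E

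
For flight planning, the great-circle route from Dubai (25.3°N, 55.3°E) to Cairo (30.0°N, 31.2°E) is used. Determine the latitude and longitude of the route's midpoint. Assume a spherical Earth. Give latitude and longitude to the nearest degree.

≈ (28°N, 44°E)

Write both endpoints as unit vectors p₁, p₂ with components (cos φ cos λ, cos φ sin λ, sin φ).
The central angle between the endpoints is δ = arccos(p₁·p₂) ≈ 0.381 rad (21.8°).
Interpolate at f = 1/2 with slerp weights a = sin((1−f)δ)/sin δ ≈ 0.509, b = sin(fδ)/sin δ ≈ 0.509.
p = a·p₁ + b·p₂ ≈ (0.639, 0.607, 0.472); φ = arcsin(p_z) ≈ 28.18°, λ = atan2(p_y, p_x) ≈ 43.51°.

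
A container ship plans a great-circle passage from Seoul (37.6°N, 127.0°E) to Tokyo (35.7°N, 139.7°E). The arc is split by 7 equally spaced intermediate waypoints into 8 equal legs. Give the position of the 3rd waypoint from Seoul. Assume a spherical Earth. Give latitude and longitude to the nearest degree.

Convert each endpoint to a unit vector on the sphere (x = cos φ cos λ, y = cos φ sin λ, z = sin φ).
The central angle between the endpoints is δ = arccos(p₁·p₂) ≈ 0.181 rad (10.4°).
Interpolate at f = 3/8 with slerp weights a = sin((1−f)δ)/sin δ ≈ 0.627, b = sin(fδ)/sin δ ≈ 0.377.
p = a·p₁ + b·p₂ ≈ (-0.532, 0.595, 0.602); φ = arcsin(p_z) ≈ 37.05°, λ = atan2(p_y, p_x) ≈ 131.83°.

≈ 37°N, 132°E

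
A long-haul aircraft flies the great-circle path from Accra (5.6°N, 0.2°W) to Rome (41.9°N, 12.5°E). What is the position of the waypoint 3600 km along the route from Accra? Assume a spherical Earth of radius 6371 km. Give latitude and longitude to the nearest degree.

Write both endpoints as unit vectors p₁, p₂ with components (cos φ cos λ, cos φ sin λ, sin φ).
The central angle between the endpoints is δ = arccos(p₁·p₂) ≈ 0.664 rad (38.0°). The total great-circle distance is δ·R ≈ 0.664 × 6371 ≈ 4228 km, so the target fraction is f = 3600/4228 ≈ 0.852.
Interpolate at f ≈ 0.852 with slerp weights a = sin((1−f)δ)/sin δ ≈ 0.160, b = sin(fδ)/sin δ ≈ 0.869.
p = a·p₁ + b·p₂ ≈ (0.791, 0.139, 0.596); φ = arcsin(p_z) ≈ 36.60°, λ = atan2(p_y, p_x) ≈ 10.01°.

≈ (37°N, 10°E)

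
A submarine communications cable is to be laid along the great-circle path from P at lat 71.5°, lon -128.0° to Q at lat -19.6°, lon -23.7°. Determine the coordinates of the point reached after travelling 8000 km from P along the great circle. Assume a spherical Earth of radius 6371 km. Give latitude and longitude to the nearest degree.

≈ lat 19°, lon -37°

The haversine formula gives a central angle δ ≈ 1.974 rad (113.1°) between the endpoints. The total great-circle distance is δ·R ≈ 1.974 × 6371 ≈ 12573 km, so the target fraction is f = 8000/12573 ≈ 0.636.
Interpolate at f ≈ 0.636 with slerp weights a = sin((1−f)δ)/sin δ ≈ 0.715, b = sin(fδ)/sin δ ≈ 1.033.
p = a·p₁ + b·p₂ ≈ (0.752, -0.570, 0.331); φ = arcsin(p_z) ≈ 19.35°, λ = atan2(p_y, p_x) ≈ -37.17°.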